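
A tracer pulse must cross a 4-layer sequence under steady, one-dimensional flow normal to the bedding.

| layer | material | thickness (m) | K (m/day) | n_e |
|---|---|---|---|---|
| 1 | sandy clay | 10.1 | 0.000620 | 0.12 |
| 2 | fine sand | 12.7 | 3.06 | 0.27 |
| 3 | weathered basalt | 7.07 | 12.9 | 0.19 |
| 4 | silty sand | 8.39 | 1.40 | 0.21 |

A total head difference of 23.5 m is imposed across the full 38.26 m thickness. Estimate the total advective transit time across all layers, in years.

With flow normal to the layers, continuity requires the same specific discharge q through every layer.
Σ(b_i/K_i) = 10.1/0.000620 + 12.7/3.06 + 7.07/12.9 + 8.39/1.40 = 16301 d.
q = Δh / Σ(b_i/K_i) = 23.5 / 16301 = 0.001442 m/day.
In each layer the seepage velocity is v_i = q/n_i, so the layer transit time is t_i = b_i·n_i / q:
  layer 1 (sandy clay): t_1 = 10.1 × 0.12 / 0.001442 = 840.7 d
  layer 2 (fine sand): t_2 = 12.7 × 0.27 / 0.001442 = 2379 d
  layer 3 (weathered basalt): t_3 = 7.07 × 0.19 / 0.001442 = 931.8 d
  layer 4 (silty sand): t_4 = 8.39 × 0.21 / 0.001442 = 1222 d
Total t = Σ t_i = 5373 days = 14.71 years.

14.7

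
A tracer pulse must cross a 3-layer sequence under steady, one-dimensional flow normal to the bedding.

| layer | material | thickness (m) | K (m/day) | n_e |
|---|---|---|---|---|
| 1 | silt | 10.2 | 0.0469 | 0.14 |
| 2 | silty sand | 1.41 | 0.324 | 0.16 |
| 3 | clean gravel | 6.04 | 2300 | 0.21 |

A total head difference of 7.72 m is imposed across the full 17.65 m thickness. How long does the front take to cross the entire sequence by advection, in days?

84.0

With flow normal to the layers, continuity requires the same specific discharge q through every layer.
Σ(b_i/K_i) = 10.2/0.0469 + 1.41/0.324 + 6.04/2300 = 221.8 d.
q = Δh / Σ(b_i/K_i) = 7.72 / 221.8 = 0.03480 m/day.
In each layer the seepage velocity is v_i = q/n_i, so the layer transit time is t_i = b_i·n_i / q:
  layer 1 (silt): t_1 = 10.2 × 0.14 / 0.03480 = 41.03 d
  layer 2 (silty sand): t_2 = 1.41 × 0.16 / 0.03480 = 6.483 d
  layer 3 (clean gravel): t_3 = 6.04 × 0.21 / 0.03480 = 36.45 d
Total t = Σ t_i = 83.97 days.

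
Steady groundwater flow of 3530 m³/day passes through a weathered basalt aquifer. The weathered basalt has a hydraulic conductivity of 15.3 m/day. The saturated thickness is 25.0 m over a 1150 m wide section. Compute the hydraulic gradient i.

Cross-sectional area A = 1150 × 25.0 = 28750 m².
From Q = K·A·i, i = Q / (K·A) = 3530 / (15.30 × 28750) = 0.008025.

0.00803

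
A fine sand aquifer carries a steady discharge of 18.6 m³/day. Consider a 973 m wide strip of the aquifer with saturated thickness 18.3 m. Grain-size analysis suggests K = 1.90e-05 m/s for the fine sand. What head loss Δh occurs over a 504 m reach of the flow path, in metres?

0.321

Convert K: 1.90e-05 m/s × 86400 = 1.642 m/day.
Cross-sectional area A = 973 × 18.3 = 17806 m².
From Q = K·A·i, i = Q / (K·A) = 18.6 / (1.642 × 17806) = 0.0006363.
Head loss Δh = i · L = 0.0006363 × 504 = 0.3207 m.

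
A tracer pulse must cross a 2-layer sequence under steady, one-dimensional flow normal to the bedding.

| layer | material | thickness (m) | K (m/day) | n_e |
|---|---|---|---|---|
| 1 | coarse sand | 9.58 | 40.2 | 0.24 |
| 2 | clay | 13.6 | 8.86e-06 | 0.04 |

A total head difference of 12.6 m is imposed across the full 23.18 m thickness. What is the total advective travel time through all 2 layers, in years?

948

With flow normal to the layers, continuity requires the same specific discharge q through every layer.
Σ(b_i/K_i) = 9.58/40.2 + 13.6/8.86e-06 = 1.535e+06 d.
q = Δh / Σ(b_i/K_i) = 12.6 / 1.535e+06 = 8.209e-06 m/day.
In each layer the seepage velocity is v_i = q/n_i, so the layer transit time is t_i = b_i·n_i / q:
  layer 1 (coarse sand): t_1 = 9.58 × 0.24 / 8.209e-06 = 2.801e+05 d
  layer 2 (clay): t_2 = 13.6 × 0.04 / 8.209e-06 = 66273 d
Total t = Σ t_i = 3.464e+05 days = 948.3 years.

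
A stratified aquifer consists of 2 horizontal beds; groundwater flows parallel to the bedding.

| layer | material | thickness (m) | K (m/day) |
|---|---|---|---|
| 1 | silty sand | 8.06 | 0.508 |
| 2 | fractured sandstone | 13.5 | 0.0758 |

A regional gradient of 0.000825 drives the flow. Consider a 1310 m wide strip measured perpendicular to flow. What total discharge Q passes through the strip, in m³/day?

Flow is parallel to layering, so each bed carries its own Darcy discharge and the transmissivities add.
Σ(K_i·b_i) = 0.508×8.06 + 0.0758×13.5 = 5.118 m²/day.
Hydraulic gradient i = 0.000825.
Q = Σ(K_i·b_i) · W · i = 5.118 × 1310 × 0.0008250 = 5.531 m³/day.

5.53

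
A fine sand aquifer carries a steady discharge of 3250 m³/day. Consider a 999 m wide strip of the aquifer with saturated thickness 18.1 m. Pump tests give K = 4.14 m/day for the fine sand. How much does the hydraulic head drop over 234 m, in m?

10.2

Cross-sectional area A = 999 × 18.1 = 18082 m².
From Q = K·A·i, i = Q / (K·A) = 3250 / (4.140 × 18082) = 0.04341.
Head loss Δh = i · L = 0.04341 × 234 = 10.16 m.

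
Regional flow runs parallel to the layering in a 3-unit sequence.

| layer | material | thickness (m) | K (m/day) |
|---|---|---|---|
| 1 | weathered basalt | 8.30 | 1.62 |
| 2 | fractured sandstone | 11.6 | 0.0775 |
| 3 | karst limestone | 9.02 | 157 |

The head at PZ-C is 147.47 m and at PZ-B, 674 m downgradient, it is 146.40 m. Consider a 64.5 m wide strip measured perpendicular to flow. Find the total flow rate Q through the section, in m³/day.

146

Flow is parallel to layering, so each bed carries its own Darcy discharge and the transmissivities add.
Σ(K_i·b_i) = 1.62×8.30 + 0.0775×11.6 + 157×9.02 = 1430 m²/day.
Hydraulic gradient i = (147.47 − 146.40) / 674 = 1.07 / 674 = 0.001588.
Q = Σ(K_i·b_i) · W · i = 1430 × 64.5 × 0.001588 = 146.5 m³/day.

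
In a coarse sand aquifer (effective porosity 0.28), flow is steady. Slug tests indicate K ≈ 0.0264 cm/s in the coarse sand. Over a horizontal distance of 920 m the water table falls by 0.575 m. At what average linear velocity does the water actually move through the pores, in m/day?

Convert K: 0.0264 cm/s × 864 = 22.81 m/day.
Hydraulic gradient i = Δh / L = 0.575 / 920 = 0.0006250.
Darcy flux q = K · i = 22.81 × 0.0006250 = 0.01426 m/day.
Seepage velocity v = q / n_e = 0.01426 / 0.28 = 0.05091 m/day.

0.0509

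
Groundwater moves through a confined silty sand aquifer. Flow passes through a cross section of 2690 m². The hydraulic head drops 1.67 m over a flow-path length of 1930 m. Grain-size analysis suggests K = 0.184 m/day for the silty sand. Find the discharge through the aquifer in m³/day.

0.428

Hydraulic gradient i = Δh / L = 1.67 / 1930 = 0.0008653.
Darcy's law: Q = K · A · i = 0.1840 × 2690 × 0.0008653 = 0.4283 m³/day.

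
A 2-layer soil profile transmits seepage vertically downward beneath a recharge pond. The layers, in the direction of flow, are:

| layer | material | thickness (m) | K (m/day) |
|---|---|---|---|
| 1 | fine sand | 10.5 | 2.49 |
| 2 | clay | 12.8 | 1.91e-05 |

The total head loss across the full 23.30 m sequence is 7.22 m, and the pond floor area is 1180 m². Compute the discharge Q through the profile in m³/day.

Flow is perpendicular to layering, so the layers act in series and the equivalent K is the thickness-weighted harmonic mean.
Total thickness L = 10.5 + 12.8 = 23.30 m.
Σ(b_i/K_i) = 10.5/2.49 + 12.8/1.91e-05 = 6.702e+05 d.
K_eq = L / Σ(b_i/K_i) = 23.30 / 6.702e+05 = 3.477e-05 m/day.
Q = K_eq · A · (Δh/L) = 3.477e-05 × 1180 × (7.22/23.30) = 0.01271 m³/day.

0.0127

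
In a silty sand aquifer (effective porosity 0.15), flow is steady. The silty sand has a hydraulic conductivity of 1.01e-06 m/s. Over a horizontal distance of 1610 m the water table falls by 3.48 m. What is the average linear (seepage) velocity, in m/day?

0.00126

Convert K: 1.01e-06 m/s × 86400 = 0.08726 m/day.
Hydraulic gradient i = Δh / L = 3.48 / 1610 = 0.002161.
Darcy flux q = K · i = 0.08726 × 0.002161 = 0.0001886 m/day.
Seepage velocity v = q / n_e = 0.0001886 / 0.15 = 0.001257 m/day.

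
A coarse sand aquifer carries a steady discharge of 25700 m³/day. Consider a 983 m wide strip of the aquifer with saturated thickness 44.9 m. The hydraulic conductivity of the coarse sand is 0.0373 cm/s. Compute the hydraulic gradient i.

Convert K: 0.0373 cm/s × 864 = 32.23 m/day.
Cross-sectional area A = 983 × 44.9 = 44137 m².
From Q = K·A·i, i = Q / (K·A) = 25700 / (32.23 × 44137) = 0.01807.

0.0181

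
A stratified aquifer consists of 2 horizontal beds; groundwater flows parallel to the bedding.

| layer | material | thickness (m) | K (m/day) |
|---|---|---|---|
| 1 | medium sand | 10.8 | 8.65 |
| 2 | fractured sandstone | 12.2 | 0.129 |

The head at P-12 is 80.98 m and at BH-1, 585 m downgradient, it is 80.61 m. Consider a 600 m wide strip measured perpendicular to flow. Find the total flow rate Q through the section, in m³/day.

36.0

Flow is parallel to layering, so each bed carries its own Darcy discharge and the transmissivities add.
Σ(K_i·b_i) = 8.65×10.8 + 0.129×12.2 = 94.99 m²/day.
Hydraulic gradient i = (80.98 − 80.61) / 585 = 0.37 / 585 = 0.0006325.
Q = Σ(K_i·b_i) · W · i = 94.99 × 600 × 0.0006325 = 36.05 m³/day.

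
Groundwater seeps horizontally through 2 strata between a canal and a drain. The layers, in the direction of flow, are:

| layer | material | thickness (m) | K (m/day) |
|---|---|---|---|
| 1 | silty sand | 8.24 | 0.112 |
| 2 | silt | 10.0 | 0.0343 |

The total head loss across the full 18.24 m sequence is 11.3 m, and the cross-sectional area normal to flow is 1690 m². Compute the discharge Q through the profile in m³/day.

52.3

Flow is perpendicular to layering, so the layers act in series and the equivalent K is the thickness-weighted harmonic mean.
Total thickness L = 8.24 + 10.0 = 18.24 m.
Σ(b_i/K_i) = 8.24/0.112 + 10.0/0.0343 = 365.1 d.
K_eq = L / Σ(b_i/K_i) = 18.24 / 365.1 = 0.04996 m/day.
Q = K_eq · A · (Δh/L) = 0.04996 × 1690 × (11.3/18.24) = 52.30 m³/day.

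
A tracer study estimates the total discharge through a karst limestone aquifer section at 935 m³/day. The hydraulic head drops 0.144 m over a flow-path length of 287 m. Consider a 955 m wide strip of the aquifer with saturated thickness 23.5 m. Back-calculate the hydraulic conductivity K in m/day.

Cross-sectional area A = 955 × 23.5 = 22442 m².
Hydraulic gradient i = Δh / L = 0.144 / 287 = 0.0005017.
From Q = K·A·i, K = Q / (A·i) = 935 / (22442 × 0.0005017) = 83.03 m/day.

83.0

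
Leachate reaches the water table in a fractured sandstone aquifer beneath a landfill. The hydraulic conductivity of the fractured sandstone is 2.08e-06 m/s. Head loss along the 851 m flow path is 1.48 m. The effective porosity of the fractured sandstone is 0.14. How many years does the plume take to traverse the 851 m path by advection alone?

Convert K: 2.08e-06 m/s × 86400 = 0.1797 m/day.
Hydraulic gradient i = Δh / L = 1.48 / 851 = 0.001739.
Darcy flux q = K · i = 0.1797 × 0.001739 = 0.0003125 m/day.
Seepage velocity v = q / n_e = 0.0003125 / 0.14 = 0.002232 m/day.
Travel time t = L / v = 851 / 0.002232 = 3.812e+05 days = 1044 years.

1040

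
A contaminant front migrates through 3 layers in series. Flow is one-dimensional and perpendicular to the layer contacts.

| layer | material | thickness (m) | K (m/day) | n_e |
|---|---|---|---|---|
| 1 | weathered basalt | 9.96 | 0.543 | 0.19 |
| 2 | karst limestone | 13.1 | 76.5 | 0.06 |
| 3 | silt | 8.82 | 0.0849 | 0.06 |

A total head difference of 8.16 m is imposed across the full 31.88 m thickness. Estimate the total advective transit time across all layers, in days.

With flow normal to the layers, continuity requires the same specific discharge q through every layer.
Σ(b_i/K_i) = 9.96/0.543 + 13.1/76.5 + 8.82/0.0849 = 122.4 d.
q = Δh / Σ(b_i/K_i) = 8.16 / 122.4 = 0.06667 m/day.
In each layer the seepage velocity is v_i = q/n_i, so the layer transit time is t_i = b_i·n_i / q:
  layer 1 (weathered basalt): t_1 = 9.96 × 0.19 / 0.06667 = 28.39 d
  layer 2 (karst limestone): t_2 = 13.1 × 0.06 / 0.06667 = 11.79 d
  layer 3 (silt): t_3 = 8.82 × 0.06 / 0.06667 = 7.938 d
Total t = Σ t_i = 48.11 days.

48.1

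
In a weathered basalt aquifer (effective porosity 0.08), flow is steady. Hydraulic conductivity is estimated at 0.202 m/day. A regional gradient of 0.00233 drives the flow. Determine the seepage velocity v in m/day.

0.00588

Hydraulic gradient i = 0.00233.
Darcy flux q = K · i = 0.2020 × 0.002330 = 0.0004707 m/day.
Seepage velocity v = q / n_e = 0.0004707 / 0.08 = 0.005883 m/day.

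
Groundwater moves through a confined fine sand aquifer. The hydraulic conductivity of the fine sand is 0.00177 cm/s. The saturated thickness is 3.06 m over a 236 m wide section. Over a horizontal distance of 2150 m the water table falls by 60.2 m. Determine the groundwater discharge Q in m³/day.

Convert K: 0.00177 cm/s × 864 = 1.529 m/day.
Cross-sectional area A = 236 × 3.06 = 722.2 m².
Hydraulic gradient i = Δh / L = 60.2 / 2150 = 0.02800.
Darcy's law: Q = K · A · i = 1.529 × 722.2 × 0.02800 = 30.92 m³/day.

30.9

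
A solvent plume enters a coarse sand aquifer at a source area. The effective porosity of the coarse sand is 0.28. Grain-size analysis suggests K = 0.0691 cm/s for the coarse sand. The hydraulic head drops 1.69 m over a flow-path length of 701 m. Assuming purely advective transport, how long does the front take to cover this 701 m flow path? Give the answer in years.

Convert K: 0.0691 cm/s × 864 = 59.70 m/day.
Hydraulic gradient i = Δh / L = 1.69 / 701 = 0.002411.
Darcy flux q = K · i = 59.70 × 0.002411 = 0.1439 m/day.
Seepage velocity v = q / n_e = 0.1439 / 0.28 = 0.5140 m/day.
Travel time t = L / v = 701 / 0.5140 = 1364 days = 3.734 years.

3.73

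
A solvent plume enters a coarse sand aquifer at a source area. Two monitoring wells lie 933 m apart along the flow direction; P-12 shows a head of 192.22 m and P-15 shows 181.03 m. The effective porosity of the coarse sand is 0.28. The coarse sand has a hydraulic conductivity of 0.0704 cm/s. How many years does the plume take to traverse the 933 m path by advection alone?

Convert K: 0.0704 cm/s × 864 = 60.83 m/day.
Hydraulic gradient i = (192.22 − 181.03) / 933 = 11.19 / 933 = 0.01199.
Darcy flux q = K · i = 60.83 × 0.01199 = 0.7295 m/day.
Seepage velocity v = q / n_e = 0.7295 / 0.28 = 2.605 m/day.
Travel time t = L / v = 933 / 2.605 = 358.1 days = 0.9804 years.

0.980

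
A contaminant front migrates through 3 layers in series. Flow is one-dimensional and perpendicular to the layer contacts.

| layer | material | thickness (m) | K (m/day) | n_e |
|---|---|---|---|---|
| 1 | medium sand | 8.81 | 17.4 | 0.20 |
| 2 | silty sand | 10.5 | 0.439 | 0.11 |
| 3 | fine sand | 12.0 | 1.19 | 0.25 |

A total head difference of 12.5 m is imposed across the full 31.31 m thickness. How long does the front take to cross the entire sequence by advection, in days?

With flow normal to the layers, continuity requires the same specific discharge q through every layer.
Σ(b_i/K_i) = 8.81/17.4 + 10.5/0.439 + 12.0/1.19 = 34.51 d.
q = Δh / Σ(b_i/K_i) = 12.5 / 34.51 = 0.3622 m/day.
In each layer the seepage velocity is v_i = q/n_i, so the layer transit time is t_i = b_i·n_i / q:
  layer 1 (medium sand): t_1 = 8.81 × 0.20 / 0.3622 = 4.864 d
  layer 2 (silty sand): t_2 = 10.5 × 0.11 / 0.3622 = 3.189 d
  layer 3 (fine sand): t_3 = 12.0 × 0.25 / 0.3622 = 8.282 d
Total t = Σ t_i = 16.33 days.

16.3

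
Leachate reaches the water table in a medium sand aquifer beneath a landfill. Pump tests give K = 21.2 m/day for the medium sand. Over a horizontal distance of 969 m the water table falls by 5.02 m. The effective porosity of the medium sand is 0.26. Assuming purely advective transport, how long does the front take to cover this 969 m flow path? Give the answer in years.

6.28

Hydraulic gradient i = Δh / L = 5.02 / 969 = 0.005181.
Darcy flux q = K · i = 21.20 × 0.005181 = 0.1098 m/day.
Seepage velocity v = q / n_e = 0.1098 / 0.26 = 0.4224 m/day.
Travel time t = L / v = 969 / 0.4224 = 2294 days = 6.280 years.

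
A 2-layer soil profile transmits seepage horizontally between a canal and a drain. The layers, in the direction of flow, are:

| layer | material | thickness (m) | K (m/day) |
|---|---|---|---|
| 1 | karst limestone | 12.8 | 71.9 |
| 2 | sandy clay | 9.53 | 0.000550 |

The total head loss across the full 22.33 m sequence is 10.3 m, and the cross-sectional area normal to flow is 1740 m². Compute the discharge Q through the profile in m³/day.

Flow is perpendicular to layering, so the layers act in series and the equivalent K is the thickness-weighted harmonic mean.
Total thickness L = 12.8 + 9.53 = 22.33 m.
Σ(b_i/K_i) = 12.8/71.9 + 9.53/0.000550 = 17327 d.
K_eq = L / Σ(b_i/K_i) = 22.33 / 17327 = 0.001289 m/day.
Q = K_eq · A · (Δh/L) = 0.001289 × 1740 × (10.3/22.33) = 1.034 m³/day.

1.03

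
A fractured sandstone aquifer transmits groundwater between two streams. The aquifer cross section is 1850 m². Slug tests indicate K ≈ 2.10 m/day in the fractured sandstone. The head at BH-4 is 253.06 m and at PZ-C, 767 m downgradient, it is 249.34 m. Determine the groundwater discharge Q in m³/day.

Hydraulic gradient i = (253.06 − 249.34) / 767 = 3.72 / 767 = 0.004850.
Darcy's law: Q = K · A · i = 2.100 × 1850 × 0.004850 = 18.84 m³/day.

18.8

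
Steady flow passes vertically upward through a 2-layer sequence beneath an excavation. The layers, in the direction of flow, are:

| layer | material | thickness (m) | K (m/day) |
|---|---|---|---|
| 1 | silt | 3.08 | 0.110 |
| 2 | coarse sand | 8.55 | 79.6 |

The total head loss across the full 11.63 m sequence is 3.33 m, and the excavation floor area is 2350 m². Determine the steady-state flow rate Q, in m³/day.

278

Flow is perpendicular to layering, so the layers act in series and the equivalent K is the thickness-weighted harmonic mean.
Total thickness L = 3.08 + 8.55 = 11.63 m.
Σ(b_i/K_i) = 3.08/0.110 + 8.55/79.6 = 28.11 d.
K_eq = L / Σ(b_i/K_i) = 11.63 / 28.11 = 0.4138 m/day.
Q = K_eq · A · (Δh/L) = 0.4138 × 2350 × (3.33/11.63) = 278.4 m³/day.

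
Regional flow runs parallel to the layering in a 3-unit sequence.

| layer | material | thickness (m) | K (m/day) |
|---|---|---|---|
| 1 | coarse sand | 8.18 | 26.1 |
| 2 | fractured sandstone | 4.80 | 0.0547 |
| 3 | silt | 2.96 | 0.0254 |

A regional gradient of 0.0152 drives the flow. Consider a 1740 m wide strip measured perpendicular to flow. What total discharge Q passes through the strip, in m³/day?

Flow is parallel to layering, so each bed carries its own Darcy discharge and the transmissivities add.
Σ(K_i·b_i) = 26.1×8.18 + 0.0547×4.80 + 0.0254×2.96 = 213.8 m²/day.
Hydraulic gradient i = 0.0152.
Q = Σ(K_i·b_i) · W · i = 213.8 × 1740 × 0.01520 = 5656 m³/day.

5660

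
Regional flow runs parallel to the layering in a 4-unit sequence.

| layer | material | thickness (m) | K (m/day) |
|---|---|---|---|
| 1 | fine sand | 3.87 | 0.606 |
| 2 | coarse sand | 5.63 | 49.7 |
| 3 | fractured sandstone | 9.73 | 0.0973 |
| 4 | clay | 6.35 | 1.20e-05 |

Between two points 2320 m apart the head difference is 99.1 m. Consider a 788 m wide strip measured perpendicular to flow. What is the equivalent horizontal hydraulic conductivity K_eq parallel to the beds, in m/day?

11.1

Flow is parallel to layering, so each bed carries its own Darcy discharge and the transmissivities add.
Σ(K_i·b_i) = 0.606×3.87 + 49.7×5.63 + 0.0973×9.73 + 1.20e-05×6.35 = 283.1 m²/day.
Total thickness b = 25.58 m, so K_eq = Σ(K_i·b_i)/b = 11.07 m/day.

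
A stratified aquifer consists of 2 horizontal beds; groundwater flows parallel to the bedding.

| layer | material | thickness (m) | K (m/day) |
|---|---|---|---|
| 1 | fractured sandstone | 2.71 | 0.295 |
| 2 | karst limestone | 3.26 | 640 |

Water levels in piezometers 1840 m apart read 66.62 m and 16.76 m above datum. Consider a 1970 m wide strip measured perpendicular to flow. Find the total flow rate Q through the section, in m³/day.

111000

Flow is parallel to layering, so each bed carries its own Darcy discharge and the transmissivities add.
Σ(K_i·b_i) = 0.295×2.71 + 640×3.26 = 2087 m²/day.
Hydraulic gradient i = (66.62 − 16.76) / 1840 = 49.86 / 1840 = 0.02710.
Q = Σ(K_i·b_i) · W · i = 2087 × 1970 × 0.02710 = 1.114e+05 m³/day.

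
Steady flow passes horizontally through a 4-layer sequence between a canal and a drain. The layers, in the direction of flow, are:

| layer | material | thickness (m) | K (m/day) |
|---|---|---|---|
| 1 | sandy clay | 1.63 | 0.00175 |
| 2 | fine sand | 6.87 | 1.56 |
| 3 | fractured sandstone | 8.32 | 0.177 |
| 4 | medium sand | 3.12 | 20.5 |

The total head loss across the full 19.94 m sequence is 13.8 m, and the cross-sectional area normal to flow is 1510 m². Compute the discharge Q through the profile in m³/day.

Flow is perpendicular to layering, so the layers act in series and the equivalent K is the thickness-weighted harmonic mean.
Total thickness L = 1.63 + 6.87 + 8.32 + 3.12 = 19.94 m.
Σ(b_i/K_i) = 1.63/0.00175 + 6.87/1.56 + 8.32/0.177 + 3.12/20.5 = 983.0 d.
K_eq = L / Σ(b_i/K_i) = 19.94 / 983.0 = 0.02029 m/day.
Q = K_eq · A · (Δh/L) = 0.02029 × 1510 × (13.8/19.94) = 21.20 m³/day.

21.2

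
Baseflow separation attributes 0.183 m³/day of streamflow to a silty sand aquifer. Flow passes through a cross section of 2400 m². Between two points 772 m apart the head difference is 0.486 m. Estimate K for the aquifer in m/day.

Hydraulic gradient i = Δh / L = 0.486 / 772 = 0.0006295.
From Q = K·A·i, K = Q / (A·i) = 0.183 / (2400 × 0.0006295) = 0.1211 m/day.

0.121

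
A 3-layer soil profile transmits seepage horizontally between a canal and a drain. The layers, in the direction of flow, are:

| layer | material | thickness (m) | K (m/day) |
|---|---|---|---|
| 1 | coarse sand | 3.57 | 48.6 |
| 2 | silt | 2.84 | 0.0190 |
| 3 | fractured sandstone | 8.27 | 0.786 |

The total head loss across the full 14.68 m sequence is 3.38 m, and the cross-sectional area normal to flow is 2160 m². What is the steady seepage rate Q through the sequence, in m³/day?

Flow is perpendicular to layering, so the layers act in series and the equivalent K is the thickness-weighted harmonic mean.
Total thickness L = 3.57 + 2.84 + 8.27 = 14.68 m.
Σ(b_i/K_i) = 3.57/48.6 + 2.84/0.0190 + 8.27/0.786 = 160.1 d.
K_eq = L / Σ(b_i/K_i) = 14.68 / 160.1 = 0.09171 m/day.
Q = K_eq · A · (Δh/L) = 0.09171 × 2160 × (3.38/14.68) = 45.61 m³/day.

45.6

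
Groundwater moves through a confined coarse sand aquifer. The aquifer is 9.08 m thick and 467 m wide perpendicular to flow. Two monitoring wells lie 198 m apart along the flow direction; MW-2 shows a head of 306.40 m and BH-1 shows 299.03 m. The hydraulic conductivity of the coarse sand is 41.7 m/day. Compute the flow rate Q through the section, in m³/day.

Cross-sectional area A = 467 × 9.08 = 4240 m².
Hydraulic gradient i = (306.40 − 299.03) / 198 = 7.37 / 198 = 0.03722.
Darcy's law: Q = K · A · i = 41.70 × 4240 × 0.03722 = 6582 m³/day.

6580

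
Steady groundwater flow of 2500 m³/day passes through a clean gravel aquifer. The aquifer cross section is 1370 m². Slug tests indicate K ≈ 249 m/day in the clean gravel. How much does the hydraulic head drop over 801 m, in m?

From Q = K·A·i, i = Q / (K·A) = 2500 / (249.0 × 1370) = 0.007329.
Head loss Δh = i · L = 0.007329 × 801 = 5.870 m.

5.87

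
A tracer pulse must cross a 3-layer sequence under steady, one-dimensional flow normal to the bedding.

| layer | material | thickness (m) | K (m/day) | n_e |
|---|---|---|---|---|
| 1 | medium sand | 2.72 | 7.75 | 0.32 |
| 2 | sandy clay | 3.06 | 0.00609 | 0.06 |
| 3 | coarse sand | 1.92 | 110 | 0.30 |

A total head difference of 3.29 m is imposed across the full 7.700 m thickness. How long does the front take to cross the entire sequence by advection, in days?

With flow normal to the layers, continuity requires the same specific discharge q through every layer.
Σ(b_i/K_i) = 2.72/7.75 + 3.06/0.00609 + 1.92/110 = 502.8 d.
q = Δh / Σ(b_i/K_i) = 3.29 / 502.8 = 0.006543 m/day.
In each layer the seepage velocity is v_i = q/n_i, so the layer transit time is t_i = b_i·n_i / q:
  layer 1 (medium sand): t_1 = 2.72 × 0.32 / 0.006543 = 133.0 d
  layer 2 (sandy clay): t_2 = 3.06 × 0.06 / 0.006543 = 28.06 d
  layer 3 (coarse sand): t_3 = 1.92 × 0.30 / 0.006543 = 88.03 d
Total t = Σ t_i = 249.1 days.

249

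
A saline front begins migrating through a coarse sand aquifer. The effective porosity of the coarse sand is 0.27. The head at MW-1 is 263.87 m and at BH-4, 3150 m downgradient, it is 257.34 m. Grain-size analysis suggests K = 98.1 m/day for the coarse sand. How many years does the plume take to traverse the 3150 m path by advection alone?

Hydraulic gradient i = (263.87 − 257.34) / 3150 = 6.53 / 3150 = 0.002073.
Darcy flux q = K · i = 98.10 × 0.002073 = 0.2034 m/day.
Seepage velocity v = q / n_e = 0.2034 / 0.27 = 0.7532 m/day.
Travel time t = L / v = 3150 / 0.7532 = 4182 days = 11.45 years.

11.5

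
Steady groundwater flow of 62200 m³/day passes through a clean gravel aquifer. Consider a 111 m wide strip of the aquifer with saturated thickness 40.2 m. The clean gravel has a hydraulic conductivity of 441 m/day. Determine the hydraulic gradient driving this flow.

0.0316

Cross-sectional area A = 111 × 40.2 = 4462 m².
From Q = K·A·i, i = Q / (K·A) = 62200 / (441.0 × 4462) = 0.03161.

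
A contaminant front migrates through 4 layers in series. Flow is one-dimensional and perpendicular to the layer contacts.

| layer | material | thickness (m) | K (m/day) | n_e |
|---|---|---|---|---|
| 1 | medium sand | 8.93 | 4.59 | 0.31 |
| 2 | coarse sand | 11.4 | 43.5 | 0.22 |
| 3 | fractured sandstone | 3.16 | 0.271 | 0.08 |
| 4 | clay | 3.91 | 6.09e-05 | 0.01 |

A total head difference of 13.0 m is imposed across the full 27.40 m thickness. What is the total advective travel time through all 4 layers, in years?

With flow normal to the layers, continuity requires the same specific discharge q through every layer.
Σ(b_i/K_i) = 8.93/4.59 + 11.4/43.5 + 3.16/0.271 + 3.91/6.09e-05 = 64217 d.
q = Δh / Σ(b_i/K_i) = 13.0 / 64217 = 0.0002024 m/day.
In each layer the seepage velocity is v_i = q/n_i, so the layer transit time is t_i = b_i·n_i / q:
  layer 1 (medium sand): t_1 = 8.93 × 0.31 / 0.0002024 = 13675 d
  layer 2 (coarse sand): t_2 = 11.4 × 0.22 / 0.0002024 = 12389 d
  layer 3 (fractured sandstone): t_3 = 3.16 × 0.08 / 0.0002024 = 1249 d
  layer 4 (clay): t_4 = 3.91 × 0.01 / 0.0002024 = 193.1 d
Total t = Σ t_i = 27506 days = 75.31 years.

75.3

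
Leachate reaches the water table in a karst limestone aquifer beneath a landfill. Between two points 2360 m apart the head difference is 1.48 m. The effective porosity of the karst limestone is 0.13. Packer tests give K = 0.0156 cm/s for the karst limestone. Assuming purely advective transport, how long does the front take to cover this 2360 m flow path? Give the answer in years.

Convert K: 0.0156 cm/s × 864 = 13.48 m/day.
Hydraulic gradient i = Δh / L = 1.48 / 2360 = 0.0006271.
Darcy flux q = K · i = 13.48 × 0.0006271 = 0.008453 m/day.
Seepage velocity v = q / n_e = 0.008453 / 0.13 = 0.06502 m/day.
Travel time t = L / v = 2360 / 0.06502 = 36297 days = 99.37 years.

99.4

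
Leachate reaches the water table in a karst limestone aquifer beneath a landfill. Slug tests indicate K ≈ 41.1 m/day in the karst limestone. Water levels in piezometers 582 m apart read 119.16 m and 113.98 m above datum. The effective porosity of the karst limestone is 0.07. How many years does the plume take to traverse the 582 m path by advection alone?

Hydraulic gradient i = (119.16 − 113.98) / 582 = 5.18 / 582 = 0.008900.
Darcy flux q = K · i = 41.10 × 0.008900 = 0.3658 m/day.
Seepage velocity v = q / n_e = 0.3658 / 0.07 = 5.226 m/day.
Travel time t = L / v = 582 / 5.226 = 111.4 days = 0.3049 years.

0.305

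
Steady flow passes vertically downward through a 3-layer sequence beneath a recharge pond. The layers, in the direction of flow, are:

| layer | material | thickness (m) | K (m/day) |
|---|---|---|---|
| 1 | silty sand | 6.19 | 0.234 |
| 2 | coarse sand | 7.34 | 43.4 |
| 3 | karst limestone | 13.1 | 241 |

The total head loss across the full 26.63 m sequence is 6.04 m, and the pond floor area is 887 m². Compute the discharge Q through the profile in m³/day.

201

Flow is perpendicular to layering, so the layers act in series and the equivalent K is the thickness-weighted harmonic mean.
Total thickness L = 6.19 + 7.34 + 13.1 = 26.63 m.
Σ(b_i/K_i) = 6.19/0.234 + 7.34/43.4 + 13.1/241 = 26.68 d.
K_eq = L / Σ(b_i/K_i) = 26.63 / 26.68 = 0.9983 m/day.
Q = K_eq · A · (Δh/L) = 0.9983 × 887 × (6.04/26.63) = 200.8 m³/day.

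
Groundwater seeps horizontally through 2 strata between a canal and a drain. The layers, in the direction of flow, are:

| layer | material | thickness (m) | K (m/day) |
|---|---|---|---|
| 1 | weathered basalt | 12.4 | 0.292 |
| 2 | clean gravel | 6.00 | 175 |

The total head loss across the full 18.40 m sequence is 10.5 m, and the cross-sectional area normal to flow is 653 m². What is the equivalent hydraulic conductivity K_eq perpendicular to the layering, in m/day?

0.433

Flow is perpendicular to layering, so the layers act in series and the equivalent K is the thickness-weighted harmonic mean.
Total thickness L = 12.4 + 6.00 = 18.40 m.
Σ(b_i/K_i) = 12.4/0.292 + 6.00/175 = 42.50 d.
K_eq = L / Σ(b_i/K_i) = 18.40 / 42.50 = 0.4329 m/day.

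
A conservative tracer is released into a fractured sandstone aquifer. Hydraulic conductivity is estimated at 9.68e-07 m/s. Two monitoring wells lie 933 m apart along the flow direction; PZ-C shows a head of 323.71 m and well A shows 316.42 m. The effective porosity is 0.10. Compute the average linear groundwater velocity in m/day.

Convert K: 9.68e-07 m/s × 86400 = 0.08364 m/day.
Hydraulic gradient i = (323.71 − 316.42) / 933 = 7.29 / 933 = 0.007814.
Darcy flux q = K · i = 0.08364 × 0.007814 = 0.0006535 m/day.
Seepage velocity v = q / n_e = 0.0006535 / 0.10 = 0.006535 m/day.

0.00653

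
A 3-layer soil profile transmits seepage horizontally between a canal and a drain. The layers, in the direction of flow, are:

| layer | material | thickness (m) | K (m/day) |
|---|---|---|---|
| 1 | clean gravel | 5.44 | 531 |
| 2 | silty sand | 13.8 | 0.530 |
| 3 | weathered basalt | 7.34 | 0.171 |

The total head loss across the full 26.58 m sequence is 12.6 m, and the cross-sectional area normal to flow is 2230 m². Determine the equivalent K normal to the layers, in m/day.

0.385

Flow is perpendicular to layering, so the layers act in series and the equivalent K is the thickness-weighted harmonic mean.
Total thickness L = 5.44 + 13.8 + 7.34 = 26.58 m.
Σ(b_i/K_i) = 5.44/531 + 13.8/0.530 + 7.34/0.171 = 68.97 d.
K_eq = L / Σ(b_i/K_i) = 26.58 / 68.97 = 0.3854 m/day.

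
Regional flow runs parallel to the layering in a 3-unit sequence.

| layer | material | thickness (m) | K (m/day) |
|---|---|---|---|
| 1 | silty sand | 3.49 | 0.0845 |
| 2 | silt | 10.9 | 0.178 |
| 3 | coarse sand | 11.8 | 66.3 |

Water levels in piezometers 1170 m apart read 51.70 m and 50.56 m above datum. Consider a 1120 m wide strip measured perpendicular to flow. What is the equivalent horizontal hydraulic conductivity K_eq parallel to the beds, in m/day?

Flow is parallel to layering, so each bed carries its own Darcy discharge and the transmissivities add.
Σ(K_i·b_i) = 0.0845×3.49 + 0.178×10.9 + 66.3×11.8 = 784.6 m²/day.
Total thickness b = 26.19 m, so K_eq = Σ(K_i·b_i)/b = 29.96 m/day.

30.0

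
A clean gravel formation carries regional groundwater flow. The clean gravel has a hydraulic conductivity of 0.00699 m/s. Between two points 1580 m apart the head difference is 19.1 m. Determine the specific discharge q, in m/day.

Convert K: 0.00699 m/s × 86400 = 603.9 m/day.
Hydraulic gradient i = Δh / L = 19.1 / 1580 = 0.01209.
Specific discharge q = K · i = 603.9 × 0.01209 = 7.301 m/day.

7.30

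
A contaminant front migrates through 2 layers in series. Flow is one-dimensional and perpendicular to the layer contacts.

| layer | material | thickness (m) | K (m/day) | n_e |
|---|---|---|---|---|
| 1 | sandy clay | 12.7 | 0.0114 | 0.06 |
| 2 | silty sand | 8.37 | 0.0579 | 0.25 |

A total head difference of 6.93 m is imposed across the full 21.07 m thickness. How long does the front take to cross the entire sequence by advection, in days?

518

With flow normal to the layers, continuity requires the same specific discharge q through every layer.
Σ(b_i/K_i) = 12.7/0.0114 + 8.37/0.0579 = 1259 d.
q = Δh / Σ(b_i/K_i) = 6.93 / 1259 = 0.005506 m/day.
In each layer the seepage velocity is v_i = q/n_i, so the layer transit time is t_i = b_i·n_i / q:
  layer 1 (sandy clay): t_1 = 12.7 × 0.06 / 0.005506 = 138.4 d
  layer 2 (silty sand): t_2 = 8.37 × 0.25 / 0.005506 = 380.0 d
Total t = Σ t_i = 518.4 days.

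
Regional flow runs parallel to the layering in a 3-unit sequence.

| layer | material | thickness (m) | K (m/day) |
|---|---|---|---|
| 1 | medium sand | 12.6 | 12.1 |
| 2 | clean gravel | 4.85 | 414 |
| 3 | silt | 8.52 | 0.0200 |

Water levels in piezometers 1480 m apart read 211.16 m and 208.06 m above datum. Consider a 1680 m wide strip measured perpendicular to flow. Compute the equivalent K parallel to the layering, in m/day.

Flow is parallel to layering, so each bed carries its own Darcy discharge and the transmissivities add.
Σ(K_i·b_i) = 12.1×12.6 + 414×4.85 + 0.0200×8.52 = 2161 m²/day.
Total thickness b = 25.97 m, so K_eq = Σ(K_i·b_i)/b = 83.19 m/day.

83.2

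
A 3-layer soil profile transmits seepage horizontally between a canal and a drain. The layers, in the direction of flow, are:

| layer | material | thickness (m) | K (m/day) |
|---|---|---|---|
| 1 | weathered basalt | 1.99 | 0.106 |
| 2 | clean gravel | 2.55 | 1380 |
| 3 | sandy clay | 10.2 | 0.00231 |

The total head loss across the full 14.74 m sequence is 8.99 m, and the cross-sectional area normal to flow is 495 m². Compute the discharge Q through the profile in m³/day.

Flow is perpendicular to layering, so the layers act in series and the equivalent K is the thickness-weighted harmonic mean.
Total thickness L = 1.99 + 2.55 + 10.2 = 14.74 m.
Σ(b_i/K_i) = 1.99/0.106 + 2.55/1380 + 10.2/0.00231 = 4434 d.
K_eq = L / Σ(b_i/K_i) = 14.74 / 4434 = 0.003324 m/day.
Q = K_eq · A · (Δh/L) = 0.003324 × 495 × (8.99/14.74) = 1.004 m³/day.

1.00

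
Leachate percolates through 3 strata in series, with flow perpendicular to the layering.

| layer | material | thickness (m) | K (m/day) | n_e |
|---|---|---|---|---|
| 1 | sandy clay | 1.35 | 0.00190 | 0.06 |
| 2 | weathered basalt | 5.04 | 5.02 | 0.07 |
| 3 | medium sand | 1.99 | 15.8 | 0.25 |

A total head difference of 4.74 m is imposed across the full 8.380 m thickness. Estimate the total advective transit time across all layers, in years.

With flow normal to the layers, continuity requires the same specific discharge q through every layer.
Σ(b_i/K_i) = 1.35/0.00190 + 5.04/5.02 + 1.99/15.8 = 711.7 d.
q = Δh / Σ(b_i/K_i) = 4.74 / 711.7 = 0.006661 m/day.
In each layer the seepage velocity is v_i = q/n_i, so the layer transit time is t_i = b_i·n_i / q:
  layer 1 (sandy clay): t_1 = 1.35 × 0.06 / 0.006661 = 12.16 d
  layer 2 (weathered basalt): t_2 = 5.04 × 0.07 / 0.006661 = 52.97 d
  layer 3 (medium sand): t_3 = 1.99 × 0.25 / 0.006661 = 74.69 d
Total t = Σ t_i = 139.8 days = 0.3828 years.

0.383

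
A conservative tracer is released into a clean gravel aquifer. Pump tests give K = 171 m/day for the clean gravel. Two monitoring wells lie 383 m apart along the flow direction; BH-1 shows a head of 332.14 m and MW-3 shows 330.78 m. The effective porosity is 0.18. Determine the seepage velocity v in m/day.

3.37

Hydraulic gradient i = (332.14 − 330.78) / 383 = 1.36 / 383 = 0.003551.
Darcy flux q = K · i = 171.0 × 0.003551 = 0.6072 m/day.
Seepage velocity v = q / n_e = 0.6072 / 0.18 = 3.373 m/day.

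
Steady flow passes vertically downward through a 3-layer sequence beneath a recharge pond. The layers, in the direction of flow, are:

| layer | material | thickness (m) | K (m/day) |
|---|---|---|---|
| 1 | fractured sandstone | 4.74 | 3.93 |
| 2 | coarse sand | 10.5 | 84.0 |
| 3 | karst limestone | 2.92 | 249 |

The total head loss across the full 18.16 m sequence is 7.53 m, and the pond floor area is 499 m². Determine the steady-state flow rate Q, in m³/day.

Flow is perpendicular to layering, so the layers act in series and the equivalent K is the thickness-weighted harmonic mean.
Total thickness L = 4.74 + 10.5 + 2.92 = 18.16 m.
Σ(b_i/K_i) = 4.74/3.93 + 10.5/84.0 + 2.92/249 = 1.343 d.
K_eq = L / Σ(b_i/K_i) = 18.16 / 1.343 = 13.52 m/day.
Q = K_eq · A · (Δh/L) = 13.52 × 499 × (7.53/18.16) = 2798 m³/day.

2800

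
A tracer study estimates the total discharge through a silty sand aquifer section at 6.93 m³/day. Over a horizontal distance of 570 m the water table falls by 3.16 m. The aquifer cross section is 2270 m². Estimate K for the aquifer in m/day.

Hydraulic gradient i = Δh / L = 3.16 / 570 = 0.005544.
From Q = K·A·i, K = Q / (A·i) = 6.93 / (2270 × 0.005544) = 0.5507 m/day.

0.551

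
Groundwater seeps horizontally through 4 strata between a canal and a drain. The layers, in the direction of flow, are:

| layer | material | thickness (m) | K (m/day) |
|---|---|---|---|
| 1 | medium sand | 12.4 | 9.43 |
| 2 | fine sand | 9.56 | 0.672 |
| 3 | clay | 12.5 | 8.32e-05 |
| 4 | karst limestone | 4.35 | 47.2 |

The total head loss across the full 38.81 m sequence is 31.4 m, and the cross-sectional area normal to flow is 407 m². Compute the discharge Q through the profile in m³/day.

0.0851

Flow is perpendicular to layering, so the layers act in series and the equivalent K is the thickness-weighted harmonic mean.
Total thickness L = 12.4 + 9.56 + 12.5 + 4.35 = 38.81 m.
Σ(b_i/K_i) = 12.4/9.43 + 9.56/0.672 + 12.5/8.32e-05 + 4.35/47.2 = 1.503e+05 d.
K_eq = L / Σ(b_i/K_i) = 38.81 / 1.503e+05 = 0.0002583 m/day.
Q = K_eq · A · (Δh/L) = 0.0002583 × 407 × (31.4/38.81) = 0.08505 m³/day.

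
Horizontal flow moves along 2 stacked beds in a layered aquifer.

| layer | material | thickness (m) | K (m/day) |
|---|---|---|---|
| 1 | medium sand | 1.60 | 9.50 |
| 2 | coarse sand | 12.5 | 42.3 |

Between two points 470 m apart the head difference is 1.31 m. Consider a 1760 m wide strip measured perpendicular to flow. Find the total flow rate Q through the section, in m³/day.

2670

Flow is parallel to layering, so each bed carries its own Darcy discharge and the transmissivities add.
Σ(K_i·b_i) = 9.50×1.60 + 42.3×12.5 = 544.0 m²/day.
Hydraulic gradient i = Δh / L = 1.31 / 470 = 0.002787.
Q = Σ(K_i·b_i) · W · i = 544.0 × 1760 × 0.002787 = 2668 m³/day.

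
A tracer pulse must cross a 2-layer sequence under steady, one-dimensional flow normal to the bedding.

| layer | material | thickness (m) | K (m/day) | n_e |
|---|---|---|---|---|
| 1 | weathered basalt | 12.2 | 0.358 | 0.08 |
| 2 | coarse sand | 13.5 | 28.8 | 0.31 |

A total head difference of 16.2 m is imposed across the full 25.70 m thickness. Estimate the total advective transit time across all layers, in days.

11.0

With flow normal to the layers, continuity requires the same specific discharge q through every layer.
Σ(b_i/K_i) = 12.2/0.358 + 13.5/28.8 = 34.55 d.
q = Δh / Σ(b_i/K_i) = 16.2 / 34.55 = 0.4689 m/day.
In each layer the seepage velocity is v_i = q/n_i, so the layer transit time is t_i = b_i·n_i / q:
  layer 1 (weathered basalt): t_1 = 12.2 × 0.08 / 0.4689 = 2.081 d
  layer 2 (coarse sand): t_2 = 13.5 × 0.31 / 0.4689 = 8.925 d
Total t = Σ t_i = 11.01 days.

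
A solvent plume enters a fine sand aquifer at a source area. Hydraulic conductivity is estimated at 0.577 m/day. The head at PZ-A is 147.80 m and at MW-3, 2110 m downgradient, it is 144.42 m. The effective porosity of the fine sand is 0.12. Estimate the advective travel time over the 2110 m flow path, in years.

Hydraulic gradient i = (147.80 − 144.42) / 2110 = 3.38 / 2110 = 0.001602.
Darcy flux q = K · i = 0.5770 × 0.001602 = 0.0009243 m/day.
Seepage velocity v = q / n_e = 0.0009243 / 0.12 = 0.007702 m/day.
Travel time t = L / v = 2110 / 0.007702 = 2.739e+05 days = 750.0 years.

750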